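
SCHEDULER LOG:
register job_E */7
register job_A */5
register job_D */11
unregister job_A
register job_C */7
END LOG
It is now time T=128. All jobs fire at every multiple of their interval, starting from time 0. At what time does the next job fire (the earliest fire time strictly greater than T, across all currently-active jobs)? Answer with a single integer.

Answer: 132

Derivation:
Op 1: register job_E */7 -> active={job_E:*/7}
Op 2: register job_A */5 -> active={job_A:*/5, job_E:*/7}
Op 3: register job_D */11 -> active={job_A:*/5, job_D:*/11, job_E:*/7}
Op 4: unregister job_A -> active={job_D:*/11, job_E:*/7}
Op 5: register job_C */7 -> active={job_C:*/7, job_D:*/11, job_E:*/7}
  job_C: interval 7, next fire after T=128 is 133
  job_D: interval 11, next fire after T=128 is 132
  job_E: interval 7, next fire after T=128 is 133
Earliest fire time = 132 (job job_D)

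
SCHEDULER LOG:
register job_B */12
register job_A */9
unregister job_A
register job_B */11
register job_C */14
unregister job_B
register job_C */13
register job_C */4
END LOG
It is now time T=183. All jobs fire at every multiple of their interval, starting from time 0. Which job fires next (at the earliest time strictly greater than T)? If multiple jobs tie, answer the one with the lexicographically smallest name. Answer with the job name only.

Answer: job_C

Derivation:
Op 1: register job_B */12 -> active={job_B:*/12}
Op 2: register job_A */9 -> active={job_A:*/9, job_B:*/12}
Op 3: unregister job_A -> active={job_B:*/12}
Op 4: register job_B */11 -> active={job_B:*/11}
Op 5: register job_C */14 -> active={job_B:*/11, job_C:*/14}
Op 6: unregister job_B -> active={job_C:*/14}
Op 7: register job_C */13 -> active={job_C:*/13}
Op 8: register job_C */4 -> active={job_C:*/4}
  job_C: interval 4, next fire after T=183 is 184
Earliest = 184, winner (lex tiebreak) = job_C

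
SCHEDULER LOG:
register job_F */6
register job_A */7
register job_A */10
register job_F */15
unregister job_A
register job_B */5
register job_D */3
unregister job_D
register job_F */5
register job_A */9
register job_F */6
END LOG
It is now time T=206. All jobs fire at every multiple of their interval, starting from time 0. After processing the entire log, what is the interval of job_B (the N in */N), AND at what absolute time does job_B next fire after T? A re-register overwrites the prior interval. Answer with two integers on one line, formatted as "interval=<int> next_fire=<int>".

Op 1: register job_F */6 -> active={job_F:*/6}
Op 2: register job_A */7 -> active={job_A:*/7, job_F:*/6}
Op 3: register job_A */10 -> active={job_A:*/10, job_F:*/6}
Op 4: register job_F */15 -> active={job_A:*/10, job_F:*/15}
Op 5: unregister job_A -> active={job_F:*/15}
Op 6: register job_B */5 -> active={job_B:*/5, job_F:*/15}
Op 7: register job_D */3 -> active={job_B:*/5, job_D:*/3, job_F:*/15}
Op 8: unregister job_D -> active={job_B:*/5, job_F:*/15}
Op 9: register job_F */5 -> active={job_B:*/5, job_F:*/5}
Op 10: register job_A */9 -> active={job_A:*/9, job_B:*/5, job_F:*/5}
Op 11: register job_F */6 -> active={job_A:*/9, job_B:*/5, job_F:*/6}
Final interval of job_B = 5
Next fire of job_B after T=206: (206//5+1)*5 = 210

Answer: interval=5 next_fire=210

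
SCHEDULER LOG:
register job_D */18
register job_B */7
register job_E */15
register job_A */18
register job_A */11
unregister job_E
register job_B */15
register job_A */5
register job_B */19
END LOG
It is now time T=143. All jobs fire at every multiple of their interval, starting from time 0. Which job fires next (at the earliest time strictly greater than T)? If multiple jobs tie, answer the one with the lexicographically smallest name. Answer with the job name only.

Answer: job_D

Derivation:
Op 1: register job_D */18 -> active={job_D:*/18}
Op 2: register job_B */7 -> active={job_B:*/7, job_D:*/18}
Op 3: register job_E */15 -> active={job_B:*/7, job_D:*/18, job_E:*/15}
Op 4: register job_A */18 -> active={job_A:*/18, job_B:*/7, job_D:*/18, job_E:*/15}
Op 5: register job_A */11 -> active={job_A:*/11, job_B:*/7, job_D:*/18, job_E:*/15}
Op 6: unregister job_E -> active={job_A:*/11, job_B:*/7, job_D:*/18}
Op 7: register job_B */15 -> active={job_A:*/11, job_B:*/15, job_D:*/18}
Op 8: register job_A */5 -> active={job_A:*/5, job_B:*/15, job_D:*/18}
Op 9: register job_B */19 -> active={job_A:*/5, job_B:*/19, job_D:*/18}
  job_A: interval 5, next fire after T=143 is 145
  job_B: interval 19, next fire after T=143 is 152
  job_D: interval 18, next fire after T=143 is 144
Earliest = 144, winner (lex tiebreak) = job_D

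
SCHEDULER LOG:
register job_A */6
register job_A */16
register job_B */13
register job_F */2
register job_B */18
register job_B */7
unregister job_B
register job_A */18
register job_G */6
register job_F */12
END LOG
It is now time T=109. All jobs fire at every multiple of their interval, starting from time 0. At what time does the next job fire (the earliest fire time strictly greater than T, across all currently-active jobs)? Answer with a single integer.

Op 1: register job_A */6 -> active={job_A:*/6}
Op 2: register job_A */16 -> active={job_A:*/16}
Op 3: register job_B */13 -> active={job_A:*/16, job_B:*/13}
Op 4: register job_F */2 -> active={job_A:*/16, job_B:*/13, job_F:*/2}
Op 5: register job_B */18 -> active={job_A:*/16, job_B:*/18, job_F:*/2}
Op 6: register job_B */7 -> active={job_A:*/16, job_B:*/7, job_F:*/2}
Op 7: unregister job_B -> active={job_A:*/16, job_F:*/2}
Op 8: register job_A */18 -> active={job_A:*/18, job_F:*/2}
Op 9: register job_G */6 -> active={job_A:*/18, job_F:*/2, job_G:*/6}
Op 10: register job_F */12 -> active={job_A:*/18, job_F:*/12, job_G:*/6}
  job_A: interval 18, next fire after T=109 is 126
  job_F: interval 12, next fire after T=109 is 120
  job_G: interval 6, next fire after T=109 is 114
Earliest fire time = 114 (job job_G)

Answer: 114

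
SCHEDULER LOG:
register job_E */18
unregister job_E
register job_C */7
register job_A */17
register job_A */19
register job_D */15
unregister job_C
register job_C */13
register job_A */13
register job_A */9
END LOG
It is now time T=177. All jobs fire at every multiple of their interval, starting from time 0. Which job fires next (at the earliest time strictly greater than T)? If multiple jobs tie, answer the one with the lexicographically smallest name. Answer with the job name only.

Answer: job_A

Derivation:
Op 1: register job_E */18 -> active={job_E:*/18}
Op 2: unregister job_E -> active={}
Op 3: register job_C */7 -> active={job_C:*/7}
Op 4: register job_A */17 -> active={job_A:*/17, job_C:*/7}
Op 5: register job_A */19 -> active={job_A:*/19, job_C:*/7}
Op 6: register job_D */15 -> active={job_A:*/19, job_C:*/7, job_D:*/15}
Op 7: unregister job_C -> active={job_A:*/19, job_D:*/15}
Op 8: register job_C */13 -> active={job_A:*/19, job_C:*/13, job_D:*/15}
Op 9: register job_A */13 -> active={job_A:*/13, job_C:*/13, job_D:*/15}
Op 10: register job_A */9 -> active={job_A:*/9, job_C:*/13, job_D:*/15}
  job_A: interval 9, next fire after T=177 is 180
  job_C: interval 13, next fire after T=177 is 182
  job_D: interval 15, next fire after T=177 is 180
Earliest = 180, winner (lex tiebreak) = job_A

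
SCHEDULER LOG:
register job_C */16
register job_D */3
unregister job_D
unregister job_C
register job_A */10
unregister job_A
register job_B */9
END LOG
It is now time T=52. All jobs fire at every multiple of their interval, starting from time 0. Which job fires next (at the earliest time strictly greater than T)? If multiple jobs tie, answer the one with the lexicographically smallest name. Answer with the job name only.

Op 1: register job_C */16 -> active={job_C:*/16}
Op 2: register job_D */3 -> active={job_C:*/16, job_D:*/3}
Op 3: unregister job_D -> active={job_C:*/16}
Op 4: unregister job_C -> active={}
Op 5: register job_A */10 -> active={job_A:*/10}
Op 6: unregister job_A -> active={}
Op 7: register job_B */9 -> active={job_B:*/9}
  job_B: interval 9, next fire after T=52 is 54
Earliest = 54, winner (lex tiebreak) = job_B

Answer: job_B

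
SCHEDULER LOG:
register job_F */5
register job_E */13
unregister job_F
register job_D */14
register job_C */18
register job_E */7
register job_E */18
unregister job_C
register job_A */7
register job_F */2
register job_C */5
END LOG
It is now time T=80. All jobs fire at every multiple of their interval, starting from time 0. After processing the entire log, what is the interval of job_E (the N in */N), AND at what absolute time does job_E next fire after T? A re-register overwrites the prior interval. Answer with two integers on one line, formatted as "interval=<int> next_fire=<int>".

Op 1: register job_F */5 -> active={job_F:*/5}
Op 2: register job_E */13 -> active={job_E:*/13, job_F:*/5}
Op 3: unregister job_F -> active={job_E:*/13}
Op 4: register job_D */14 -> active={job_D:*/14, job_E:*/13}
Op 5: register job_C */18 -> active={job_C:*/18, job_D:*/14, job_E:*/13}
Op 6: register job_E */7 -> active={job_C:*/18, job_D:*/14, job_E:*/7}
Op 7: register job_E */18 -> active={job_C:*/18, job_D:*/14, job_E:*/18}
Op 8: unregister job_C -> active={job_D:*/14, job_E:*/18}
Op 9: register job_A */7 -> active={job_A:*/7, job_D:*/14, job_E:*/18}
Op 10: register job_F */2 -> active={job_A:*/7, job_D:*/14, job_E:*/18, job_F:*/2}
Op 11: register job_C */5 -> active={job_A:*/7, job_C:*/5, job_D:*/14, job_E:*/18, job_F:*/2}
Final interval of job_E = 18
Next fire of job_E after T=80: (80//18+1)*18 = 90

Answer: interval=18 next_fire=90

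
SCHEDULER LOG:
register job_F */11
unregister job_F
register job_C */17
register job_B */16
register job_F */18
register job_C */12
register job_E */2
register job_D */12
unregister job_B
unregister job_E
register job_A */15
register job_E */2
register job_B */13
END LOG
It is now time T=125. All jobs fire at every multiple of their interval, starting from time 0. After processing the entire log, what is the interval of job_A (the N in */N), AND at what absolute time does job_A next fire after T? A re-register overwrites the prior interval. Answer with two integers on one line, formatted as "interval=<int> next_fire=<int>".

Op 1: register job_F */11 -> active={job_F:*/11}
Op 2: unregister job_F -> active={}
Op 3: register job_C */17 -> active={job_C:*/17}
Op 4: register job_B */16 -> active={job_B:*/16, job_C:*/17}
Op 5: register job_F */18 -> active={job_B:*/16, job_C:*/17, job_F:*/18}
Op 6: register job_C */12 -> active={job_B:*/16, job_C:*/12, job_F:*/18}
Op 7: register job_E */2 -> active={job_B:*/16, job_C:*/12, job_E:*/2, job_F:*/18}
Op 8: register job_D */12 -> active={job_B:*/16, job_C:*/12, job_D:*/12, job_E:*/2, job_F:*/18}
Op 9: unregister job_B -> active={job_C:*/12, job_D:*/12, job_E:*/2, job_F:*/18}
Op 10: unregister job_E -> active={job_C:*/12, job_D:*/12, job_F:*/18}
Op 11: register job_A */15 -> active={job_A:*/15, job_C:*/12, job_D:*/12, job_F:*/18}
Op 12: register job_E */2 -> active={job_A:*/15, job_C:*/12, job_D:*/12, job_E:*/2, job_F:*/18}
Op 13: register job_B */13 -> active={job_A:*/15, job_B:*/13, job_C:*/12, job_D:*/12, job_E:*/2, job_F:*/18}
Final interval of job_A = 15
Next fire of job_A after T=125: (125//15+1)*15 = 135

Answer: interval=15 next_fire=135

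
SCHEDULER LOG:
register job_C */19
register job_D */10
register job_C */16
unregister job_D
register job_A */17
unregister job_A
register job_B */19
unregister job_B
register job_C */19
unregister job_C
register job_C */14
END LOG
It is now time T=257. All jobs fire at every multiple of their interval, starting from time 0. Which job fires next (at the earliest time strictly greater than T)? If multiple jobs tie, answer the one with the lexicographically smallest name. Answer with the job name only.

Answer: job_C

Derivation:
Op 1: register job_C */19 -> active={job_C:*/19}
Op 2: register job_D */10 -> active={job_C:*/19, job_D:*/10}
Op 3: register job_C */16 -> active={job_C:*/16, job_D:*/10}
Op 4: unregister job_D -> active={job_C:*/16}
Op 5: register job_A */17 -> active={job_A:*/17, job_C:*/16}
Op 6: unregister job_A -> active={job_C:*/16}
Op 7: register job_B */19 -> active={job_B:*/19, job_C:*/16}
Op 8: unregister job_B -> active={job_C:*/16}
Op 9: register job_C */19 -> active={job_C:*/19}
Op 10: unregister job_C -> active={}
Op 11: register job_C */14 -> active={job_C:*/14}
  job_C: interval 14, next fire after T=257 is 266
Earliest = 266, winner (lex tiebreak) = job_C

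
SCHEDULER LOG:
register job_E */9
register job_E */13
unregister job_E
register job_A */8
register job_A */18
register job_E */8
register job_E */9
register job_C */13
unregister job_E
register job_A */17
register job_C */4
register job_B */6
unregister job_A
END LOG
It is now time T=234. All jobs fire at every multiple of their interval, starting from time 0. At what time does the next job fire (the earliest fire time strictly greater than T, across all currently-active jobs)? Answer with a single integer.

Answer: 236

Derivation:
Op 1: register job_E */9 -> active={job_E:*/9}
Op 2: register job_E */13 -> active={job_E:*/13}
Op 3: unregister job_E -> active={}
Op 4: register job_A */8 -> active={job_A:*/8}
Op 5: register job_A */18 -> active={job_A:*/18}
Op 6: register job_E */8 -> active={job_A:*/18, job_E:*/8}
Op 7: register job_E */9 -> active={job_A:*/18, job_E:*/9}
Op 8: register job_C */13 -> active={job_A:*/18, job_C:*/13, job_E:*/9}
Op 9: unregister job_E -> active={job_A:*/18, job_C:*/13}
Op 10: register job_A */17 -> active={job_A:*/17, job_C:*/13}
Op 11: register job_C */4 -> active={job_A:*/17, job_C:*/4}
Op 12: register job_B */6 -> active={job_A:*/17, job_B:*/6, job_C:*/4}
Op 13: unregister job_A -> active={job_B:*/6, job_C:*/4}
  job_B: interval 6, next fire after T=234 is 240
  job_C: interval 4, next fire after T=234 is 236
Earliest fire time = 236 (job job_C)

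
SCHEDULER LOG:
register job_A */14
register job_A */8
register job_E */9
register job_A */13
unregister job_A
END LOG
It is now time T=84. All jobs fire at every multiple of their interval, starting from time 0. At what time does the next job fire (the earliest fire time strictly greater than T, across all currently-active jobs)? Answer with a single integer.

Answer: 90

Derivation:
Op 1: register job_A */14 -> active={job_A:*/14}
Op 2: register job_A */8 -> active={job_A:*/8}
Op 3: register job_E */9 -> active={job_A:*/8, job_E:*/9}
Op 4: register job_A */13 -> active={job_A:*/13, job_E:*/9}
Op 5: unregister job_A -> active={job_E:*/9}
  job_E: interval 9, next fire after T=84 is 90
Earliest fire time = 90 (job job_E)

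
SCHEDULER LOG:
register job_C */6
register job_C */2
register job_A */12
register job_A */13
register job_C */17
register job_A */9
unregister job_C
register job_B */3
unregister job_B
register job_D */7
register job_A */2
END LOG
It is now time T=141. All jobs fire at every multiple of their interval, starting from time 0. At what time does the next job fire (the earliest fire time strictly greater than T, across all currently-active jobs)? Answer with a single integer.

Answer: 142

Derivation:
Op 1: register job_C */6 -> active={job_C:*/6}
Op 2: register job_C */2 -> active={job_C:*/2}
Op 3: register job_A */12 -> active={job_A:*/12, job_C:*/2}
Op 4: register job_A */13 -> active={job_A:*/13, job_C:*/2}
Op 5: register job_C */17 -> active={job_A:*/13, job_C:*/17}
Op 6: register job_A */9 -> active={job_A:*/9, job_C:*/17}
Op 7: unregister job_C -> active={job_A:*/9}
Op 8: register job_B */3 -> active={job_A:*/9, job_B:*/3}
Op 9: unregister job_B -> active={job_A:*/9}
Op 10: register job_D */7 -> active={job_A:*/9, job_D:*/7}
Op 11: register job_A */2 -> active={job_A:*/2, job_D:*/7}
  job_A: interval 2, next fire after T=141 is 142
  job_D: interval 7, next fire after T=141 is 147
Earliest fire time = 142 (job job_A)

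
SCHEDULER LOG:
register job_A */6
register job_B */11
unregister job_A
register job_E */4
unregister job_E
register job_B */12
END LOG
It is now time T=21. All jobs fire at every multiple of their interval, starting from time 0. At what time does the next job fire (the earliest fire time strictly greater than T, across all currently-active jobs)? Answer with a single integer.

Answer: 24

Derivation:
Op 1: register job_A */6 -> active={job_A:*/6}
Op 2: register job_B */11 -> active={job_A:*/6, job_B:*/11}
Op 3: unregister job_A -> active={job_B:*/11}
Op 4: register job_E */4 -> active={job_B:*/11, job_E:*/4}
Op 5: unregister job_E -> active={job_B:*/11}
Op 6: register job_B */12 -> active={job_B:*/12}
  job_B: interval 12, next fire after T=21 is 24
Earliest fire time = 24 (job job_B)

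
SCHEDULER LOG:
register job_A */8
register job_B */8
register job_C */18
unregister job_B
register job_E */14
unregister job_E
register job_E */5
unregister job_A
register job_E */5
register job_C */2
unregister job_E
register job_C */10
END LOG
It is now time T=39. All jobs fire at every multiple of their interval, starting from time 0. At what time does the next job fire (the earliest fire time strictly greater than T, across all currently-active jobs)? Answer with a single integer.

Answer: 40

Derivation:
Op 1: register job_A */8 -> active={job_A:*/8}
Op 2: register job_B */8 -> active={job_A:*/8, job_B:*/8}
Op 3: register job_C */18 -> active={job_A:*/8, job_B:*/8, job_C:*/18}
Op 4: unregister job_B -> active={job_A:*/8, job_C:*/18}
Op 5: register job_E */14 -> active={job_A:*/8, job_C:*/18, job_E:*/14}
Op 6: unregister job_E -> active={job_A:*/8, job_C:*/18}
Op 7: register job_E */5 -> active={job_A:*/8, job_C:*/18, job_E:*/5}
Op 8: unregister job_A -> active={job_C:*/18, job_E:*/5}
Op 9: register job_E */5 -> active={job_C:*/18, job_E:*/5}
Op 10: register job_C */2 -> active={job_C:*/2, job_E:*/5}
Op 11: unregister job_E -> active={job_C:*/2}
Op 12: register job_C */10 -> active={job_C:*/10}
  job_C: interval 10, next fire after T=39 is 40
Earliest fire time = 40 (job job_C)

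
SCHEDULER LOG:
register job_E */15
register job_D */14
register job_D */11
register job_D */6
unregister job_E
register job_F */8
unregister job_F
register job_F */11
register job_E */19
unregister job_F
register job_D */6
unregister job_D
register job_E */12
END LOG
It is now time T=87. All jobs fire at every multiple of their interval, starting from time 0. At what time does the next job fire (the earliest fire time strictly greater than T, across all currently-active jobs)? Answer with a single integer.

Answer: 96

Derivation:
Op 1: register job_E */15 -> active={job_E:*/15}
Op 2: register job_D */14 -> active={job_D:*/14, job_E:*/15}
Op 3: register job_D */11 -> active={job_D:*/11, job_E:*/15}
Op 4: register job_D */6 -> active={job_D:*/6, job_E:*/15}
Op 5: unregister job_E -> active={job_D:*/6}
Op 6: register job_F */8 -> active={job_D:*/6, job_F:*/8}
Op 7: unregister job_F -> active={job_D:*/6}
Op 8: register job_F */11 -> active={job_D:*/6, job_F:*/11}
Op 9: register job_E */19 -> active={job_D:*/6, job_E:*/19, job_F:*/11}
Op 10: unregister job_F -> active={job_D:*/6, job_E:*/19}
Op 11: register job_D */6 -> active={job_D:*/6, job_E:*/19}
Op 12: unregister job_D -> active={job_E:*/19}
Op 13: register job_E */12 -> active={job_E:*/12}
  job_E: interval 12, next fire after T=87 is 96
Earliest fire time = 96 (job job_E)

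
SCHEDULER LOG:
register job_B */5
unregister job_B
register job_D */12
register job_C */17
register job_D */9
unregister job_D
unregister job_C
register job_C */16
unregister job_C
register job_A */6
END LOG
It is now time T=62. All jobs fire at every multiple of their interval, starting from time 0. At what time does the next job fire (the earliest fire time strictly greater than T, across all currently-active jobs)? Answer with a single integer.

Answer: 66

Derivation:
Op 1: register job_B */5 -> active={job_B:*/5}
Op 2: unregister job_B -> active={}
Op 3: register job_D */12 -> active={job_D:*/12}
Op 4: register job_C */17 -> active={job_C:*/17, job_D:*/12}
Op 5: register job_D */9 -> active={job_C:*/17, job_D:*/9}
Op 6: unregister job_D -> active={job_C:*/17}
Op 7: unregister job_C -> active={}
Op 8: register job_C */16 -> active={job_C:*/16}
Op 9: unregister job_C -> active={}
Op 10: register job_A */6 -> active={job_A:*/6}
  job_A: interval 6, next fire after T=62 is 66
Earliest fire time = 66 (job job_A)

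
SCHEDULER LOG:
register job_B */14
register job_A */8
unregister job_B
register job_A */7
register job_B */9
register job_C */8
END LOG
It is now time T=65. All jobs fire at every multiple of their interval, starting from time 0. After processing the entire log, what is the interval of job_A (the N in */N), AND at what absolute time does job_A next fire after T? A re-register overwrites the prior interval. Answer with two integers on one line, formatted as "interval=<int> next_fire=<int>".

Answer: interval=7 next_fire=70

Derivation:
Op 1: register job_B */14 -> active={job_B:*/14}
Op 2: register job_A */8 -> active={job_A:*/8, job_B:*/14}
Op 3: unregister job_B -> active={job_A:*/8}
Op 4: register job_A */7 -> active={job_A:*/7}
Op 5: register job_B */9 -> active={job_A:*/7, job_B:*/9}
Op 6: register job_C */8 -> active={job_A:*/7, job_B:*/9, job_C:*/8}
Final interval of job_A = 7
Next fire of job_A after T=65: (65//7+1)*7 = 70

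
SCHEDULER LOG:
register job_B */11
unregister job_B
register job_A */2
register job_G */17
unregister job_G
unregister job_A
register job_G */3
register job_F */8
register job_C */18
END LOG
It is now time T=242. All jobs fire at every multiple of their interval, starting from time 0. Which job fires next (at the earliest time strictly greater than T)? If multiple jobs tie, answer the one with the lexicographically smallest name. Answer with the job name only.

Op 1: register job_B */11 -> active={job_B:*/11}
Op 2: unregister job_B -> active={}
Op 3: register job_A */2 -> active={job_A:*/2}
Op 4: register job_G */17 -> active={job_A:*/2, job_G:*/17}
Op 5: unregister job_G -> active={job_A:*/2}
Op 6: unregister job_A -> active={}
Op 7: register job_G */3 -> active={job_G:*/3}
Op 8: register job_F */8 -> active={job_F:*/8, job_G:*/3}
Op 9: register job_C */18 -> active={job_C:*/18, job_F:*/8, job_G:*/3}
  job_C: interval 18, next fire after T=242 is 252
  job_F: interval 8, next fire after T=242 is 248
  job_G: interval 3, next fire after T=242 is 243
Earliest = 243, winner (lex tiebreak) = job_G

Answer: job_G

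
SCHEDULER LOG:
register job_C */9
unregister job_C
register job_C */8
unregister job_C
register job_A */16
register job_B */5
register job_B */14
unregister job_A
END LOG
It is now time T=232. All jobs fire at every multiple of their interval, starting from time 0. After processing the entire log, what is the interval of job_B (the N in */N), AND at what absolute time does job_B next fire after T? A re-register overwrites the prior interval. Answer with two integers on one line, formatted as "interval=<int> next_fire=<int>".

Op 1: register job_C */9 -> active={job_C:*/9}
Op 2: unregister job_C -> active={}
Op 3: register job_C */8 -> active={job_C:*/8}
Op 4: unregister job_C -> active={}
Op 5: register job_A */16 -> active={job_A:*/16}
Op 6: register job_B */5 -> active={job_A:*/16, job_B:*/5}
Op 7: register job_B */14 -> active={job_A:*/16, job_B:*/14}
Op 8: unregister job_A -> active={job_B:*/14}
Final interval of job_B = 14
Next fire of job_B after T=232: (232//14+1)*14 = 238

Answer: interval=14 next_fire=238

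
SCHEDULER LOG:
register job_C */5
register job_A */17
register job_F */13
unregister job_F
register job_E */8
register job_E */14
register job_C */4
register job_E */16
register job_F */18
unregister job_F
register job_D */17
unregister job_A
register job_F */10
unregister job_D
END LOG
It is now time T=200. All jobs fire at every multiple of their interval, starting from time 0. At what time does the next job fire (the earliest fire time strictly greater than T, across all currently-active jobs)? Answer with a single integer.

Answer: 204

Derivation:
Op 1: register job_C */5 -> active={job_C:*/5}
Op 2: register job_A */17 -> active={job_A:*/17, job_C:*/5}
Op 3: register job_F */13 -> active={job_A:*/17, job_C:*/5, job_F:*/13}
Op 4: unregister job_F -> active={job_A:*/17, job_C:*/5}
Op 5: register job_E */8 -> active={job_A:*/17, job_C:*/5, job_E:*/8}
Op 6: register job_E */14 -> active={job_A:*/17, job_C:*/5, job_E:*/14}
Op 7: register job_C */4 -> active={job_A:*/17, job_C:*/4, job_E:*/14}
Op 8: register job_E */16 -> active={job_A:*/17, job_C:*/4, job_E:*/16}
Op 9: register job_F */18 -> active={job_A:*/17, job_C:*/4, job_E:*/16, job_F:*/18}
Op 10: unregister job_F -> active={job_A:*/17, job_C:*/4, job_E:*/16}
Op 11: register job_D */17 -> active={job_A:*/17, job_C:*/4, job_D:*/17, job_E:*/16}
Op 12: unregister job_A -> active={job_C:*/4, job_D:*/17, job_E:*/16}
Op 13: register job_F */10 -> active={job_C:*/4, job_D:*/17, job_E:*/16, job_F:*/10}
Op 14: unregister job_D -> active={job_C:*/4, job_E:*/16, job_F:*/10}
  job_C: interval 4, next fire after T=200 is 204
  job_E: interval 16, next fire after T=200 is 208
  job_F: interval 10, next fire after T=200 is 210
Earliest fire time = 204 (job job_C)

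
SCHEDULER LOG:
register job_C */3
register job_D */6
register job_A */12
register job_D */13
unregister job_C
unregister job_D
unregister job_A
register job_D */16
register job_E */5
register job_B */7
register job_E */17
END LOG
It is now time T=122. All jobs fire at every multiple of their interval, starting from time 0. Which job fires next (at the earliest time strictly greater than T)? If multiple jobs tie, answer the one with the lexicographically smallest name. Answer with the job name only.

Answer: job_B

Derivation:
Op 1: register job_C */3 -> active={job_C:*/3}
Op 2: register job_D */6 -> active={job_C:*/3, job_D:*/6}
Op 3: register job_A */12 -> active={job_A:*/12, job_C:*/3, job_D:*/6}
Op 4: register job_D */13 -> active={job_A:*/12, job_C:*/3, job_D:*/13}
Op 5: unregister job_C -> active={job_A:*/12, job_D:*/13}
Op 6: unregister job_D -> active={job_A:*/12}
Op 7: unregister job_A -> active={}
Op 8: register job_D */16 -> active={job_D:*/16}
Op 9: register job_E */5 -> active={job_D:*/16, job_E:*/5}
Op 10: register job_B */7 -> active={job_B:*/7, job_D:*/16, job_E:*/5}
Op 11: register job_E */17 -> active={job_B:*/7, job_D:*/16, job_E:*/17}
  job_B: interval 7, next fire after T=122 is 126
  job_D: interval 16, next fire after T=122 is 128
  job_E: interval 17, next fire after T=122 is 136
Earliest = 126, winner (lex tiebreak) = job_B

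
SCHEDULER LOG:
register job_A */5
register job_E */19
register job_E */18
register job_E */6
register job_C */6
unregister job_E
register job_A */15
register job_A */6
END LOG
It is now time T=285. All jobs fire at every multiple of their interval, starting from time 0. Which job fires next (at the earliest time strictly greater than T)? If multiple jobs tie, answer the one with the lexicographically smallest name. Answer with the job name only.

Answer: job_A

Derivation:
Op 1: register job_A */5 -> active={job_A:*/5}
Op 2: register job_E */19 -> active={job_A:*/5, job_E:*/19}
Op 3: register job_E */18 -> active={job_A:*/5, job_E:*/18}
Op 4: register job_E */6 -> active={job_A:*/5, job_E:*/6}
Op 5: register job_C */6 -> active={job_A:*/5, job_C:*/6, job_E:*/6}
Op 6: unregister job_E -> active={job_A:*/5, job_C:*/6}
Op 7: register job_A */15 -> active={job_A:*/15, job_C:*/6}
Op 8: register job_A */6 -> active={job_A:*/6, job_C:*/6}
  job_A: interval 6, next fire after T=285 is 288
  job_C: interval 6, next fire after T=285 is 288
Earliest = 288, winner (lex tiebreak) = job_A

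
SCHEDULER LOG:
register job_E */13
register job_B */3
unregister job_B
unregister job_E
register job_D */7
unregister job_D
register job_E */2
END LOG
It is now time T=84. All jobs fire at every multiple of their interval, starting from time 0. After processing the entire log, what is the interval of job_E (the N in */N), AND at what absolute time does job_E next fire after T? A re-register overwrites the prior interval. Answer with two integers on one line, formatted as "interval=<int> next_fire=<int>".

Op 1: register job_E */13 -> active={job_E:*/13}
Op 2: register job_B */3 -> active={job_B:*/3, job_E:*/13}
Op 3: unregister job_B -> active={job_E:*/13}
Op 4: unregister job_E -> active={}
Op 5: register job_D */7 -> active={job_D:*/7}
Op 6: unregister job_D -> active={}
Op 7: register job_E */2 -> active={job_E:*/2}
Final interval of job_E = 2
Next fire of job_E after T=84: (84//2+1)*2 = 86

Answer: interval=2 next_fire=86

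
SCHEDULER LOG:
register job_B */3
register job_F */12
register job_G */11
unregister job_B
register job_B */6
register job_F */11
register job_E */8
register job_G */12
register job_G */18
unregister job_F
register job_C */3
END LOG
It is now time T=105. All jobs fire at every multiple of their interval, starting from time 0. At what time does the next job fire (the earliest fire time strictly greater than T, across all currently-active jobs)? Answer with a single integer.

Op 1: register job_B */3 -> active={job_B:*/3}
Op 2: register job_F */12 -> active={job_B:*/3, job_F:*/12}
Op 3: register job_G */11 -> active={job_B:*/3, job_F:*/12, job_G:*/11}
Op 4: unregister job_B -> active={job_F:*/12, job_G:*/11}
Op 5: register job_B */6 -> active={job_B:*/6, job_F:*/12, job_G:*/11}
Op 6: register job_F */11 -> active={job_B:*/6, job_F:*/11, job_G:*/11}
Op 7: register job_E */8 -> active={job_B:*/6, job_E:*/8, job_F:*/11, job_G:*/11}
Op 8: register job_G */12 -> active={job_B:*/6, job_E:*/8, job_F:*/11, job_G:*/12}
Op 9: register job_G */18 -> active={job_B:*/6, job_E:*/8, job_F:*/11, job_G:*/18}
Op 10: unregister job_F -> active={job_B:*/6, job_E:*/8, job_G:*/18}
Op 11: register job_C */3 -> active={job_B:*/6, job_C:*/3, job_E:*/8, job_G:*/18}
  job_B: interval 6, next fire after T=105 is 108
  job_C: interval 3, next fire after T=105 is 108
  job_E: interval 8, next fire after T=105 is 112
  job_G: interval 18, next fire after T=105 is 108
Earliest fire time = 108 (job job_B)

Answer: 108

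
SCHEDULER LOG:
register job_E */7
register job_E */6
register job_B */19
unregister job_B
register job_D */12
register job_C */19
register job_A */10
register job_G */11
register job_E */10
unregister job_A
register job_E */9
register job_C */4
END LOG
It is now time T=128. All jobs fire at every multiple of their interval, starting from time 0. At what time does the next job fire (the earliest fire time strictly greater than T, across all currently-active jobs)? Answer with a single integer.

Answer: 132

Derivation:
Op 1: register job_E */7 -> active={job_E:*/7}
Op 2: register job_E */6 -> active={job_E:*/6}
Op 3: register job_B */19 -> active={job_B:*/19, job_E:*/6}
Op 4: unregister job_B -> active={job_E:*/6}
Op 5: register job_D */12 -> active={job_D:*/12, job_E:*/6}
Op 6: register job_C */19 -> active={job_C:*/19, job_D:*/12, job_E:*/6}
Op 7: register job_A */10 -> active={job_A:*/10, job_C:*/19, job_D:*/12, job_E:*/6}
Op 8: register job_G */11 -> active={job_A:*/10, job_C:*/19, job_D:*/12, job_E:*/6, job_G:*/11}
Op 9: register job_E */10 -> active={job_A:*/10, job_C:*/19, job_D:*/12, job_E:*/10, job_G:*/11}
Op 10: unregister job_A -> active={job_C:*/19, job_D:*/12, job_E:*/10, job_G:*/11}
Op 11: register job_E */9 -> active={job_C:*/19, job_D:*/12, job_E:*/9, job_G:*/11}
Op 12: register job_C */4 -> active={job_C:*/4, job_D:*/12, job_E:*/9, job_G:*/11}
  job_C: interval 4, next fire after T=128 is 132
  job_D: interval 12, next fire after T=128 is 132
  job_E: interval 9, next fire after T=128 is 135
  job_G: interval 11, next fire after T=128 is 132
Earliest fire time = 132 (job job_C)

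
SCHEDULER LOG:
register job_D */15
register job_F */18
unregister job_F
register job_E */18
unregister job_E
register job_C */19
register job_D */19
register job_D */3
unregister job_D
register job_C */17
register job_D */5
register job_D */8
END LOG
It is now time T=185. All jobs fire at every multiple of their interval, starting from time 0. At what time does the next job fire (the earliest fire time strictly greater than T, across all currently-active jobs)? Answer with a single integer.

Op 1: register job_D */15 -> active={job_D:*/15}
Op 2: register job_F */18 -> active={job_D:*/15, job_F:*/18}
Op 3: unregister job_F -> active={job_D:*/15}
Op 4: register job_E */18 -> active={job_D:*/15, job_E:*/18}
Op 5: unregister job_E -> active={job_D:*/15}
Op 6: register job_C */19 -> active={job_C:*/19, job_D:*/15}
Op 7: register job_D */19 -> active={job_C:*/19, job_D:*/19}
Op 8: register job_D */3 -> active={job_C:*/19, job_D:*/3}
Op 9: unregister job_D -> active={job_C:*/19}
Op 10: register job_C */17 -> active={job_C:*/17}
Op 11: register job_D */5 -> active={job_C:*/17, job_D:*/5}
Op 12: register job_D */8 -> active={job_C:*/17, job_D:*/8}
  job_C: interval 17, next fire after T=185 is 187
  job_D: interval 8, next fire after T=185 is 192
Earliest fire time = 187 (job job_C)

Answer: 187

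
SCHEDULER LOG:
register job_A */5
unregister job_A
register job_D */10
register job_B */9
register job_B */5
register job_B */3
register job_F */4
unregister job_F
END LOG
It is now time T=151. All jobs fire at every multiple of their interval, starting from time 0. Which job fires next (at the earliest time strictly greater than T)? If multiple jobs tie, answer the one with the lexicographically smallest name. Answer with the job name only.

Answer: job_B

Derivation:
Op 1: register job_A */5 -> active={job_A:*/5}
Op 2: unregister job_A -> active={}
Op 3: register job_D */10 -> active={job_D:*/10}
Op 4: register job_B */9 -> active={job_B:*/9, job_D:*/10}
Op 5: register job_B */5 -> active={job_B:*/5, job_D:*/10}
Op 6: register job_B */3 -> active={job_B:*/3, job_D:*/10}
Op 7: register job_F */4 -> active={job_B:*/3, job_D:*/10, job_F:*/4}
Op 8: unregister job_F -> active={job_B:*/3, job_D:*/10}
  job_B: interval 3, next fire after T=151 is 153
  job_D: interval 10, next fire after T=151 is 160
Earliest = 153, winner (lex tiebreak) = job_B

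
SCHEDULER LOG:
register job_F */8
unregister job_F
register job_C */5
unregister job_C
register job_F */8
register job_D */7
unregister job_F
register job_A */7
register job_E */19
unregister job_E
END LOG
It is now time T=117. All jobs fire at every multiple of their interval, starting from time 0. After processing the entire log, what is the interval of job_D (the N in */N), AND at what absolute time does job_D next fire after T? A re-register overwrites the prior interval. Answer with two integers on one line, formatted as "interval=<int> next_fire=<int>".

Answer: interval=7 next_fire=119

Derivation:
Op 1: register job_F */8 -> active={job_F:*/8}
Op 2: unregister job_F -> active={}
Op 3: register job_C */5 -> active={job_C:*/5}
Op 4: unregister job_C -> active={}
Op 5: register job_F */8 -> active={job_F:*/8}
Op 6: register job_D */7 -> active={job_D:*/7, job_F:*/8}
Op 7: unregister job_F -> active={job_D:*/7}
Op 8: register job_A */7 -> active={job_A:*/7, job_D:*/7}
Op 9: register job_E */19 -> active={job_A:*/7, job_D:*/7, job_E:*/19}
Op 10: unregister job_E -> active={job_A:*/7, job_D:*/7}
Final interval of job_D = 7
Next fire of job_D after T=117: (117//7+1)*7 = 119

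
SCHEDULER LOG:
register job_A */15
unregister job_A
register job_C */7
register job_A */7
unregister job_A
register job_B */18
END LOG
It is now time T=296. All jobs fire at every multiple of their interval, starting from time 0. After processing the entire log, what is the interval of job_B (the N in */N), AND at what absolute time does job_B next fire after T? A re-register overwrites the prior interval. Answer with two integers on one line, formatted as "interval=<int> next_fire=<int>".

Answer: interval=18 next_fire=306

Derivation:
Op 1: register job_A */15 -> active={job_A:*/15}
Op 2: unregister job_A -> active={}
Op 3: register job_C */7 -> active={job_C:*/7}
Op 4: register job_A */7 -> active={job_A:*/7, job_C:*/7}
Op 5: unregister job_A -> active={job_C:*/7}
Op 6: register job_B */18 -> active={job_B:*/18, job_C:*/7}
Final interval of job_B = 18
Next fire of job_B after T=296: (296//18+1)*18 = 306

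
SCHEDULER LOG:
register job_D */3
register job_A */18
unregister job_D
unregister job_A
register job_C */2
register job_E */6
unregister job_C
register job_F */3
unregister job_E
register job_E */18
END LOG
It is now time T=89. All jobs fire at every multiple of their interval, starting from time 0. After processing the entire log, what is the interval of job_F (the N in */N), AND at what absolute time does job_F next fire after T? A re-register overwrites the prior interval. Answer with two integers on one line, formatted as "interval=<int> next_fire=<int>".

Answer: interval=3 next_fire=90

Derivation:
Op 1: register job_D */3 -> active={job_D:*/3}
Op 2: register job_A */18 -> active={job_A:*/18, job_D:*/3}
Op 3: unregister job_D -> active={job_A:*/18}
Op 4: unregister job_A -> active={}
Op 5: register job_C */2 -> active={job_C:*/2}
Op 6: register job_E */6 -> active={job_C:*/2, job_E:*/6}
Op 7: unregister job_C -> active={job_E:*/6}
Op 8: register job_F */3 -> active={job_E:*/6, job_F:*/3}
Op 9: unregister job_E -> active={job_F:*/3}
Op 10: register job_E */18 -> active={job_E:*/18, job_F:*/3}
Final interval of job_F = 3
Next fire of job_F after T=89: (89//3+1)*3 = 90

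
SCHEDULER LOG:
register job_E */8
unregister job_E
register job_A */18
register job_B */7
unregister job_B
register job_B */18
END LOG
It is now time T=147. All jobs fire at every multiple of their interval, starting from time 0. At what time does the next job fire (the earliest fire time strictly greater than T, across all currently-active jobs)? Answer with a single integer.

Answer: 162

Derivation:
Op 1: register job_E */8 -> active={job_E:*/8}
Op 2: unregister job_E -> active={}
Op 3: register job_A */18 -> active={job_A:*/18}
Op 4: register job_B */7 -> active={job_A:*/18, job_B:*/7}
Op 5: unregister job_B -> active={job_A:*/18}
Op 6: register job_B */18 -> active={job_A:*/18, job_B:*/18}
  job_A: interval 18, next fire after T=147 is 162
  job_B: interval 18, next fire after T=147 is 162
Earliest fire time = 162 (job job_A)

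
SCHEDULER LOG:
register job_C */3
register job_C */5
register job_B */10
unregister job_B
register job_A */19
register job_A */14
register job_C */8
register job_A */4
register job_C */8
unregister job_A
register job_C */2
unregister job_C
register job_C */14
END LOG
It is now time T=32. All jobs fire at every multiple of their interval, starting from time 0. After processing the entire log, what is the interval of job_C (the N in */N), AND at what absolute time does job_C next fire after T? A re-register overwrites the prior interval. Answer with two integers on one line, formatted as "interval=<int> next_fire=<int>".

Op 1: register job_C */3 -> active={job_C:*/3}
Op 2: register job_C */5 -> active={job_C:*/5}
Op 3: register job_B */10 -> active={job_B:*/10, job_C:*/5}
Op 4: unregister job_B -> active={job_C:*/5}
Op 5: register job_A */19 -> active={job_A:*/19, job_C:*/5}
Op 6: register job_A */14 -> active={job_A:*/14, job_C:*/5}
Op 7: register job_C */8 -> active={job_A:*/14, job_C:*/8}
Op 8: register job_A */4 -> active={job_A:*/4, job_C:*/8}
Op 9: register job_C */8 -> active={job_A:*/4, job_C:*/8}
Op 10: unregister job_A -> active={job_C:*/8}
Op 11: register job_C */2 -> active={job_C:*/2}
Op 12: unregister job_C -> active={}
Op 13: register job_C */14 -> active={job_C:*/14}
Final interval of job_C = 14
Next fire of job_C after T=32: (32//14+1)*14 = 42

Answer: interval=14 next_fire=42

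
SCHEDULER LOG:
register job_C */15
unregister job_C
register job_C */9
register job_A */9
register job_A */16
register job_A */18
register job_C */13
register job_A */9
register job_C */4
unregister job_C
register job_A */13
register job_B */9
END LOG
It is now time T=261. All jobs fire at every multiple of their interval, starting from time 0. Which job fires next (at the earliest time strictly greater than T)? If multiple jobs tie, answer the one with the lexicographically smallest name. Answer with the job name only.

Answer: job_B

Derivation:
Op 1: register job_C */15 -> active={job_C:*/15}
Op 2: unregister job_C -> active={}
Op 3: register job_C */9 -> active={job_C:*/9}
Op 4: register job_A */9 -> active={job_A:*/9, job_C:*/9}
Op 5: register job_A */16 -> active={job_A:*/16, job_C:*/9}
Op 6: register job_A */18 -> active={job_A:*/18, job_C:*/9}
Op 7: register job_C */13 -> active={job_A:*/18, job_C:*/13}
Op 8: register job_A */9 -> active={job_A:*/9, job_C:*/13}
Op 9: register job_C */4 -> active={job_A:*/9, job_C:*/4}
Op 10: unregister job_C -> active={job_A:*/9}
Op 11: register job_A */13 -> active={job_A:*/13}
Op 12: register job_B */9 -> active={job_A:*/13, job_B:*/9}
  job_A: interval 13, next fire after T=261 is 273
  job_B: interval 9, next fire after T=261 is 270
Earliest = 270, winner (lex tiebreak) = job_B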